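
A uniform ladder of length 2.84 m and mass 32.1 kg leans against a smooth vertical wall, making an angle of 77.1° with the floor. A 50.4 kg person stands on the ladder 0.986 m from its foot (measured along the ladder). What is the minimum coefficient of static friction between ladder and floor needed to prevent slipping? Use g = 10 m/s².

About the foot of the ladder:
Ladder weight 32.1×10 = 321 N acts at 1.42 m along the ladder; its horizontal arm is 1.42·cos77.1° = 0.317 m → τ = 101.8 N·m clockwise.
Person: 50.4×10 = 504 N at 0.986 m → arm 0.2201 m → τ = 110.9 N·m clockwise.
Wall normal N acts horizontally at the top; its moment arm is the height L sinθ = 2.84·sin77.1° = 2.768 m, counterclockwise.
Στ = 0 ⇒ N × 2.768 = 212.7 ⇒ N = 76.84 N.
ΣFx = 0 ⇒ f = N_wall = 76.84 N. ΣFy = 0 ⇒ N_floor = 825 N.
μ_min = f / N_floor = 76.84 / 825 = 0.0931.

μ_min ≈ 0.0931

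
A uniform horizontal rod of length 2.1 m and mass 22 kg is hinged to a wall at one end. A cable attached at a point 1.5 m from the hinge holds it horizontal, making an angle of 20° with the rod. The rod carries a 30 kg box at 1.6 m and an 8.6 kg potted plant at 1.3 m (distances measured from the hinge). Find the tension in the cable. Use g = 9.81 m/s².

T ≈ 1570 N

Take moments about the hinge.
Beam weight: 22 × 9.81 = 215.8 N down at 1.05 m → arm 1.05 m, τ = 215.8 × 1.05 = 226.6 N·m clockwise.
Box: 30 × 9.81 = 294.3 N down at 1.6 m → arm 1.6 m, τ = 294.3 × 1.6 = 470.9 N·m clockwise.
Potted plant: 8.6 × 9.81 = 84.37 N down at 1.3 m → arm 1.3 m, τ = 84.37 × 1.3 = 109.7 N·m clockwise.
Total clockwise load moment = 807.2 N·m.
The cable tension T acts at 1.5 m; only its component perpendicular to the rod, T sinθ, produces torque. sin 20° = 0.342.
Setting net torque to zero: T × 1.5 × 0.342 = 807.2 → T = 807.2 / 0.513 = 1570 N.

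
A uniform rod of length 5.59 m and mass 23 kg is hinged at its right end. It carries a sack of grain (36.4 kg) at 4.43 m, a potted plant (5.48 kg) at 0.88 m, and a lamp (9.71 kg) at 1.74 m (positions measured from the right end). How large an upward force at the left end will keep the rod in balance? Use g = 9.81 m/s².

F ≈ 434 N

Taking torques about the right end:
Beam weight: 23 × 9.81 = 225.6 N down at 2.795 m → arm 2.795 m, τ = 225.6 × 2.795 = 630.6 N·m counterclockwise.
Sack of grain: 36.4 × 9.81 = 357.1 N down at 4.43 m → arm 4.43 m, τ = 357.1 × 4.43 = 1582 N·m counterclockwise.
Potted plant: 5.48 × 9.81 = 53.76 N down at 0.88 m → arm 0.88 m, τ = 53.76 × 0.88 = 47.31 N·m counterclockwise.
Lamp: 9.71 × 9.81 = 95.26 N down at 1.74 m → arm 1.74 m, τ = 95.26 × 1.74 = 165.8 N·m counterclockwise.
Net moment of the loads = 2426 N·m counterclockwise.
The upward force F acts at the left end, arm 5.59 m, giving F × 5.59 clockwise.
Balancing moments: F × 5.59 = 2426, giving F = 2426 / 5.59 = 434 N.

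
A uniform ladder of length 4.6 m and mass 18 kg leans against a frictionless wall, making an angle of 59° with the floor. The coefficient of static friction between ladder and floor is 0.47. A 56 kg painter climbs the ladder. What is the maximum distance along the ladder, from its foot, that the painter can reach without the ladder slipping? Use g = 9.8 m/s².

d ≈ 4.02 m

Take moments about the foot of the ladder.
Ladder weight 18×9.8 = 176.4 N acts at 2.3 m along the ladder; its horizontal arm is 2.3·cos59° = 1.185 m → τ = 209 N·m clockwise.
Painter weight 56×9.8 = 548.8 N at distance d → arm d·cos59° → τ = 548.8·d·0.515 clockwise.
Wall normal N at the top has arm L sinθ = 3.943 m counterclockwise, so Στ = 0 gives N·3.943 = 209 + 282.6·d.
ΣFy = 0 ⇒ N_floor = 725.2 N, so the maximum friction is μ_s·N_floor = 0.47×725.2 = 340.8 N. ΣFx = 0 ⇒ N_wall = f, so at the slipping point N = 340.8 N.
Substituting: 340.8×3.943 = 209 + 282.6·d ⇒ d = (1344 − 209) / 282.6 = 4.02 m.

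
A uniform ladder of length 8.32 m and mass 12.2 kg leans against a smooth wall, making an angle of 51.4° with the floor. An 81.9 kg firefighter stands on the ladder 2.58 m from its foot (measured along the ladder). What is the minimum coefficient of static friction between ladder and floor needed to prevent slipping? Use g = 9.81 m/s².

μ_min ≈ 0.267

Choose the foot of the ladder as the axis so the floor normal and friction both act there and drop out.
Ladder weight 12.2×9.81 = 119.7 N acts at 4.16 m along the ladder; its horizontal arm is 4.16·cos51.4° = 2.595 m → τ = 310.6 N·m clockwise.
Firefighter: 81.9×9.81 = 803.4 N at 2.58 m → arm 1.61 m → τ = 1293 N·m clockwise.
Wall normal N acts horizontally at the top; its moment arm is the height L sinθ = 8.32·sin51.4° = 6.502 m, counterclockwise.
Setting net torque to zero: N × 6.502 = 1604 → N = 246.7 N.
ΣFx = 0 ⇒ f = N_wall = 246.7 N. ΣFy = 0 ⇒ N_floor = 923.1 N.
μ_min = f / N_floor = 246.7 / 923.1 = 0.267.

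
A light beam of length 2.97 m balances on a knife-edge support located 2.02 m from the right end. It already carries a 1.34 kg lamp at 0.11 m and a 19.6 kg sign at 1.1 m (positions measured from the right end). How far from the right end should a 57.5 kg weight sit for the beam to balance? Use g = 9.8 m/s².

x ≈ 2.38 m from the right end

Take moments about the knife-edge support (at 2.02 m from the right end).
Lamp: 1.34 × 9.8 = 13.13 N down at 0.11 m → arm 1.91 m, τ = 13.13 × 1.91 = 25.08 N·m clockwise.
Sign: 19.6 × 9.8 = 192.1 N down at 1.1 m → arm 0.92 m, τ = 192.1 × 0.92 = 176.7 N·m clockwise.
Net moment of existing loads = 201.8 N·m clockwise.
The weight weighs 57.5 × 9.8 = 563.5 N and must supply an equal counterclockwise moment, so its lever arm about the knife-edge support is 201.8 / 563.5 = 0.358 m.
That puts it at 2.02 + 0.358 = 2.38 m from the right end.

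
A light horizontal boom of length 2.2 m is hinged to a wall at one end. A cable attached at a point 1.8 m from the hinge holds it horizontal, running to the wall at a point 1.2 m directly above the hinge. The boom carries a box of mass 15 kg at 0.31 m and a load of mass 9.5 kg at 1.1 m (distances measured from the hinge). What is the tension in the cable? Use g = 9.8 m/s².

About the hinge:
Box: 15 × 9.8 = 147 N down at 0.31 m → arm 0.31 m, τ = 147 × 0.31 = 45.57 N·m clockwise.
Load: 9.5 × 9.8 = 93.1 N down at 1.1 m → arm 1.1 m, τ = 93.1 × 1.1 = 102.4 N·m clockwise.
Total clockwise load moment = 148 N·m.
The cable tension T acts at 1.8 m; only its component perpendicular to the boom, T sinθ, produces torque. sinθ = h/√(h²+d²) = 1.2/√(1.2²+1.8²) = 0.5547.
Setting net torque to zero: T × 1.8 × 0.5547 = 148 → T = 148 / 0.9985 = 148 N.

T ≈ 148 N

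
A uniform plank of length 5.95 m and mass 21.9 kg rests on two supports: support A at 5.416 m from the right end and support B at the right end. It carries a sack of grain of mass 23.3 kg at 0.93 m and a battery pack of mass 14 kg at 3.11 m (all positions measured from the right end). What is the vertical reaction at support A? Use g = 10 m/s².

R_A ≈ 241 N

Sum moments about support B (its reaction then has zero moment arm).
Beam weight: 21.9 × 10 = 219 N down at 2.975 m → arm 2.975 m, τ = 219 × 2.975 = 651.5 N·m counterclockwise.
Sack of grain: 23.3 × 10 = 233 N down at 0.93 m → arm 0.93 m, τ = 233 × 0.93 = 216.7 N·m counterclockwise.
Battery pack: 14 × 10 = 140 N down at 3.11 m → arm 3.11 m, τ = 140 × 3.11 = 435.4 N·m counterclockwise.
Net load moment about support B = 1304 N·m counterclockwise.
Reaction R at support A is upward at 5.416 m, arm 5.416 m → moment R × 5.416 clockwise.
Balancing moments: R × 5.416 = 1304, giving R = 241 N.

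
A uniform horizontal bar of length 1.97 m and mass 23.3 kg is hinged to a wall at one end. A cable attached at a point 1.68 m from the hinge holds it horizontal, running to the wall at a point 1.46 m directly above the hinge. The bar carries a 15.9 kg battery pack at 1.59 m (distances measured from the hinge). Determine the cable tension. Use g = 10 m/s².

T ≈ 438 N

About the hinge:
Beam weight: 23.3 × 10 = 233 N down at 0.985 m → arm 0.985 m, τ = 233 × 0.985 = 229.5 N·m clockwise.
Battery pack: 15.9 × 10 = 159 N down at 1.59 m → arm 1.59 m, τ = 159 × 1.59 = 252.8 N·m clockwise.
Total clockwise load moment = 482.3 N·m.
The cable tension T acts at 1.68 m; only its component perpendicular to the bar, T sinθ, produces torque. sinθ = h/√(h²+d²) = 1.46/√(1.46²+1.68²) = 0.656.
Balancing moments: T × 1.68 × 0.656 = 482.3, giving T = 482.3 / 1.102 = 438 N.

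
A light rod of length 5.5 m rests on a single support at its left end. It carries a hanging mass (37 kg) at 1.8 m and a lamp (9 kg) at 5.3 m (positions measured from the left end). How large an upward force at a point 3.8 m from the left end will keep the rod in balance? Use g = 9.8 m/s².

Choose the left end as the axis so the unknown pivot reaction has zero arm there.
Hanging mass: 37 × 9.8 = 362.6 N down at 1.8 m → arm 1.8 m, τ = 362.6 × 1.8 = 652.7 N·m clockwise.
Lamp: 9 × 9.8 = 88.2 N down at 5.3 m → arm 5.3 m, τ = 88.2 × 5.3 = 467.5 N·m clockwise.
Net moment of the loads = 1120 N·m clockwise.
The upward force F acts at a point 3.8 m from the left end, arm 3.8 m, giving F × 3.8 counterclockwise.
Στ = 0 ⇒ F × 3.8 = 1120 ⇒ F = 1120 / 3.8 = 295 N.

F ≈ 295 N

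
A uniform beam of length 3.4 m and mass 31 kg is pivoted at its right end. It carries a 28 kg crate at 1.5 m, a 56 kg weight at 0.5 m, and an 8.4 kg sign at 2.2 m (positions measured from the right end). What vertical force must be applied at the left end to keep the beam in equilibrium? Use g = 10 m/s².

Choose the right end as the axis so the unknown pivot reaction has zero arm there.
Beam weight: 31 × 10 = 310 N down at 1.7 m → arm 1.7 m, τ = 310 × 1.7 = 527 N·m counterclockwise.
Crate: 28 × 10 = 280 N down at 1.5 m → arm 1.5 m, τ = 280 × 1.5 = 420 N·m counterclockwise.
Weight: 56 × 10 = 560 N down at 0.5 m → arm 0.5 m, τ = 560 × 0.5 = 280 N·m counterclockwise.
Sign: 8.4 × 10 = 84 N down at 2.2 m → arm 2.2 m, τ = 84 × 2.2 = 184.8 N·m counterclockwise.
Net moment of the loads = 1412 N·m counterclockwise.
The upward force F acts at the left end, arm 3.4 m, giving F × 3.4 clockwise.
Balancing moments: F × 3.4 = 1412, giving F = 1412 / 3.4 = 415 N.

F ≈ 415 N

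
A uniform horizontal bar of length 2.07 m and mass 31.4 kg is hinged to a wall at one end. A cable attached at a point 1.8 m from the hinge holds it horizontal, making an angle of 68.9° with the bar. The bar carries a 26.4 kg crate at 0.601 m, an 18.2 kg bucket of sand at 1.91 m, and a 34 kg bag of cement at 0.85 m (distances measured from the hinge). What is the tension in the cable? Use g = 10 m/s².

T ≈ 667 N

Choose the hinge as the axis so the unknown hinge reaction has zero arm there.
Beam weight: 31.4 × 10 = 314 N down at 1.035 m → arm 1.035 m, τ = 314 × 1.035 = 325 N·m clockwise.
Crate: 26.4 × 10 = 264 N down at 0.601 m → arm 0.601 m, τ = 264 × 0.601 = 158.7 N·m clockwise.
Bucket of sand: 18.2 × 10 = 182 N down at 1.91 m → arm 1.91 m, τ = 182 × 1.91 = 347.6 N·m clockwise.
Bag of cement: 34 × 10 = 340 N down at 0.85 m → arm 0.85 m, τ = 340 × 0.85 = 289 N·m clockwise.
Total clockwise load moment = 1120 N·m.
The cable tension T acts at 1.8 m; only its component perpendicular to the bar, T sinθ, produces torque. sin 68.9° = 0.933.
Στ = 0 ⇒ T × 1.8 × 0.933 = 1120 ⇒ T = 1120 / 1.679 = 667 N.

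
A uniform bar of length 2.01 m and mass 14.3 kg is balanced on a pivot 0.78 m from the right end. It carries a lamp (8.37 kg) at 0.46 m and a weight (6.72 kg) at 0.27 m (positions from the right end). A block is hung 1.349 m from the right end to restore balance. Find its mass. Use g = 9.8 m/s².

m ≈ 5.08 kg

Take moments about the pivot (at 0.78 m from the right end).
Beam weight: 14.3 × 9.8 = 140.1 N down at 1.005 m → arm 0.225 m, τ = 140.1 × 0.225 = 31.52 N·m counterclockwise.
Lamp: 8.37 × 9.8 = 82.03 N down at 0.46 m → arm 0.32 m, τ = 82.03 × 0.32 = 26.25 N·m clockwise.
Weight: 6.72 × 9.8 = 65.86 N down at 0.27 m → arm 0.51 m, τ = 65.86 × 0.51 = 33.59 N·m clockwise.
Net moment of known loads = 28.32 N·m clockwise.
An unknown mass m at 1.349 m has arm 0.569 m; its moment is m·g·0.569 counterclockwise.
Στ = 0 ⇒ m × 9.8 × 0.569 = 28.32 ⇒ m = 28.32 / (9.8 × 0.569) = 5.08 kg.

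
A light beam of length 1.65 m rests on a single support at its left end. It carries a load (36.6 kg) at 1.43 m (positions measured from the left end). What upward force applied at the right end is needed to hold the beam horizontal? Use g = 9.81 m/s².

Sum moments about the left end (the unknown pivot reaction has zero arm there).
Load: 36.6 × 9.81 = 359 N down at 1.43 m → arm 1.43 m, τ = 359 × 1.43 = 513.4 N·m clockwise.
Net moment of the loads = 513.4 N·m clockwise.
The upward force F acts at the right end, arm 1.65 m, giving F × 1.65 counterclockwise.
Balancing moments: F × 1.65 = 513.4, giving F = 513.4 / 1.65 = 311 N.

F ≈ 311 N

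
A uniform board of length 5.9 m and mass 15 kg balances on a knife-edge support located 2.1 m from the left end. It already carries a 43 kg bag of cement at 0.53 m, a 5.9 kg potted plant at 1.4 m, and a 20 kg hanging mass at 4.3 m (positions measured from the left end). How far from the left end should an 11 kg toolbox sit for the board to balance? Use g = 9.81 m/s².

x ≈ 3.45 m from the left end

Taking torques about the knife-edge support (at 2.1 m from the left end):
Beam weight: 15 × 9.81 = 147.2 N down at 2.95 m → arm 0.85 m, τ = 147.2 × 0.85 = 125.1 N·m clockwise.
Bag of cement: 43 × 9.81 = 421.8 N down at 0.53 m → arm 1.57 m, τ = 421.8 × 1.57 = 662.2 N·m counterclockwise.
Potted plant: 5.9 × 9.81 = 57.88 N down at 1.4 m → arm 0.7 m, τ = 57.88 × 0.7 = 40.52 N·m counterclockwise.
Hanging mass: 20 × 9.81 = 196.2 N down at 4.3 m → arm 2.2 m, τ = 196.2 × 2.2 = 431.6 N·m clockwise.
Net moment of existing loads = 146 N·m counterclockwise.
The toolbox weighs 11 × 9.81 = 107.9 N and must supply an equal clockwise moment, so its lever arm about the knife-edge support is 146 / 107.9 = 1.35 m.
That puts it at 2.1 + 1.35 = 3.45 m from the left end.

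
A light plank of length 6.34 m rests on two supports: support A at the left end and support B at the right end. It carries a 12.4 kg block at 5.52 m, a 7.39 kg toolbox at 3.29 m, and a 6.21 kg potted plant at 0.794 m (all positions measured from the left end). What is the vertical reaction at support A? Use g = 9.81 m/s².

About support B:
Block: 12.4 × 9.81 = 121.6 N down at 5.52 m → arm 0.82 m, τ = 121.6 × 0.82 = 99.71 N·m counterclockwise.
Toolbox: 7.39 × 9.81 = 72.5 N down at 3.29 m → arm 3.05 m, τ = 72.5 × 3.05 = 221.1 N·m counterclockwise.
Potted plant: 6.21 × 9.81 = 60.92 N down at 0.794 m → arm 5.546 m, τ = 60.92 × 5.546 = 337.9 N·m counterclockwise.
Net load moment about support B = 658.7 N·m counterclockwise.
Reaction R at support A is upward at 0 m, arm 6.34 m → moment R × 6.34 clockwise.
Balancing moments: R × 6.34 = 658.7, giving R = 104 N.

R_A ≈ 104 N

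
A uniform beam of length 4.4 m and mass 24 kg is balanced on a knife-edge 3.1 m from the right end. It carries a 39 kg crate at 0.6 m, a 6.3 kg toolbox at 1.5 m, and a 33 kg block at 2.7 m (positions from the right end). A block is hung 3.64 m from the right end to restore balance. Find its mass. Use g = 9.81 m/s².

Sum moments about the knife-edge (at 3.1 m from the right end) (the support reaction has zero arm there).
Beam weight: 24 × 9.81 = 235.4 N down at 2.2 m → arm 0.9 m, τ = 235.4 × 0.9 = 211.9 N·m clockwise.
Crate: 39 × 9.81 = 382.6 N down at 0.6 m → arm 2.5 m, τ = 382.6 × 2.5 = 956.5 N·m clockwise.
Toolbox: 6.3 × 9.81 = 61.8 N down at 1.5 m → arm 1.6 m, τ = 61.8 × 1.6 = 98.88 N·m clockwise.
Block: 33 × 9.81 = 323.7 N down at 2.7 m → arm 0.4 m, τ = 323.7 × 0.4 = 129.5 N·m clockwise.
Net moment of known loads = 1397 N·m clockwise.
An unknown mass m at 3.64 m has arm 0.54 m; its moment is m·g·0.54 counterclockwise.
For rotational equilibrium, m × 9.81 × 0.54 = 1397, so m = 1397 / (9.81 × 0.54) = 264 kg.

m ≈ 264 kg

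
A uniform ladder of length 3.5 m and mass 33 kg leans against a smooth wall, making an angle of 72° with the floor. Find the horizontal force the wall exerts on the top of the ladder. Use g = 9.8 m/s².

About the foot of the ladder:
Ladder weight 33×9.8 = 323.4 N acts at 1.75 m along the ladder; its horizontal arm is 1.75·cos72° = 0.5408 m → τ = 174.9 N·m clockwise.
Wall normal N acts horizontally at the top; its moment arm is the height L sinθ = 3.5·sin72° = 3.329 m, counterclockwise.
Στ = 0 ⇒ N × 3.329 = 174.9 ⇒ N = 52.5 N.

N_wall ≈ 52.5 N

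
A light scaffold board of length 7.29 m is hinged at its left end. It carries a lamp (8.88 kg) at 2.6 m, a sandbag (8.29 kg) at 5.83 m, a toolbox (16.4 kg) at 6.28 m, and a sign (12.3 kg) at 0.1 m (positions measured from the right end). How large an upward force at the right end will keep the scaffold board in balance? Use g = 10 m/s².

F ≈ 218 N

Taking torques about the left end:
Lamp: 8.88 × 10 = 88.8 N down at 2.6 m → arm 4.69 m, τ = 88.8 × 4.69 = 416.5 N·m clockwise.
Sandbag: 8.29 × 10 = 82.9 N down at 5.83 m → arm 1.46 m, τ = 82.9 × 1.46 = 121 N·m clockwise.
Toolbox: 16.4 × 10 = 164 N down at 6.28 m → arm 1.01 m, τ = 164 × 1.01 = 165.6 N·m clockwise.
Sign: 12.3 × 10 = 123 N down at 0.1 m → arm 7.19 m, τ = 123 × 7.19 = 884.4 N·m clockwise.
Net moment of the loads = 1588 N·m clockwise.
The upward force F acts at the right end, arm 7.29 m, giving F × 7.29 counterclockwise.
Setting net torque to zero: F × 7.29 = 1588 → F = 1588 / 7.29 = 218 N.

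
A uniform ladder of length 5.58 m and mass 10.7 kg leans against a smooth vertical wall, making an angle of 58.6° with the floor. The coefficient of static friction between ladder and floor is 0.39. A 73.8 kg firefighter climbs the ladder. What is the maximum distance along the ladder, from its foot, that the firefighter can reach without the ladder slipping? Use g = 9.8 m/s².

About the foot of the ladder:
Ladder weight 10.7×9.8 = 104.9 N acts at 2.79 m along the ladder; its horizontal arm is 2.79·cos58.6° = 1.454 m → τ = 152.5 N·m clockwise.
Firefighter weight 73.8×9.8 = 723.2 N at distance d → arm d·cos58.6° → τ = 723.2·d·0.521 clockwise.
Wall normal N at the top has arm L sinθ = 4.763 m counterclockwise, so Στ = 0 gives N·4.763 = 152.5 + 376.8·d.
ΣFy = 0 ⇒ N_floor = 828.1 N, so the maximum friction is μ_s·N_floor = 0.39×828.1 = 323 N. ΣFx = 0 ⇒ N_wall = f, so at the slipping point N = 323 N.
Substituting: 323×4.763 = 152.5 + 376.8·d ⇒ d = (1538 − 152.5) / 376.8 = 3.68 m.

d ≈ 3.68 m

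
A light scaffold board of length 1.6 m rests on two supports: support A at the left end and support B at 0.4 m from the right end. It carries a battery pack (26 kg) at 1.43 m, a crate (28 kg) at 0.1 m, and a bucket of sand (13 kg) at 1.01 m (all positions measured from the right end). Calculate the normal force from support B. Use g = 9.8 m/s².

R_B ≈ 442 N

Take moments about support A.
Battery pack: 26 × 9.8 = 254.8 N down at 1.43 m → arm 0.17 m, τ = 254.8 × 0.17 = 43.32 N·m clockwise.
Crate: 28 × 9.8 = 274.4 N down at 0.1 m → arm 1.5 m, τ = 274.4 × 1.5 = 411.6 N·m clockwise.
Bucket of sand: 13 × 9.8 = 127.4 N down at 1.01 m → arm 0.59 m, τ = 127.4 × 0.59 = 75.17 N·m clockwise.
Net load moment about support A = 530.1 N·m clockwise.
Reaction R at support B is upward at 0.4 m, arm 1.2 m → moment R × 1.2 counterclockwise.
For rotational equilibrium, R × 1.2 = 530.1, so R = 442 N.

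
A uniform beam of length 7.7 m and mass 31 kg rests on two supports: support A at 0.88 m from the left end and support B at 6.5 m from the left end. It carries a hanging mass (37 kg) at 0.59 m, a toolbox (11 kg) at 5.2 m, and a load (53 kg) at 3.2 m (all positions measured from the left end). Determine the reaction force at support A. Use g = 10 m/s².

R_A ≈ 872 N

About support B:
Beam weight: 31 × 10 = 310 N down at 3.85 m → arm 2.65 m, τ = 310 × 2.65 = 821.5 N·m counterclockwise.
Hanging mass: 37 × 10 = 370 N down at 0.59 m → arm 5.91 m, τ = 370 × 5.91 = 2187 N·m counterclockwise.
Toolbox: 11 × 10 = 110 N down at 5.2 m → arm 1.3 m, τ = 110 × 1.3 = 143 N·m counterclockwise.
Load: 53 × 10 = 530 N down at 3.2 m → arm 3.3 m, τ = 530 × 3.3 = 1749 N·m counterclockwise.
Net load moment about support B = 4900 N·m counterclockwise.
Reaction R at support A is upward at 0.88 m, arm 5.62 m → moment R × 5.62 clockwise.
Στ = 0 ⇒ R × 5.62 = 4900 ⇒ R = 872 N.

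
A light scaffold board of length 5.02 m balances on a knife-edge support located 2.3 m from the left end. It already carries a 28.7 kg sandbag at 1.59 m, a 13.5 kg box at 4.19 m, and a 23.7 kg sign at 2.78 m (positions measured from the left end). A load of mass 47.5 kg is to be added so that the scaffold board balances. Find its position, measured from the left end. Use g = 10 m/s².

Choose the knife-edge support (at 2.3 m from the left end) as the axis so the support reaction has zero arm there.
Sandbag: 28.7 × 10 = 287 N down at 1.59 m → arm 0.71 m, τ = 287 × 0.71 = 203.8 N·m counterclockwise.
Box: 13.5 × 10 = 135 N down at 4.19 m → arm 1.89 m, τ = 135 × 1.89 = 255.1 N·m clockwise.
Sign: 23.7 × 10 = 237 N down at 2.78 m → arm 0.48 m, τ = 237 × 0.48 = 113.8 N·m clockwise.
Net moment of existing loads = 165.1 N·m clockwise.
The load weighs 47.5 × 10 = 475 N and must supply an equal counterclockwise moment, so its lever arm about the knife-edge support is 165.1 / 475 = 0.348 m.
That puts it at 2.3 − 0.348 = 1.95 m from the left end.

x ≈ 1.95 m from the left end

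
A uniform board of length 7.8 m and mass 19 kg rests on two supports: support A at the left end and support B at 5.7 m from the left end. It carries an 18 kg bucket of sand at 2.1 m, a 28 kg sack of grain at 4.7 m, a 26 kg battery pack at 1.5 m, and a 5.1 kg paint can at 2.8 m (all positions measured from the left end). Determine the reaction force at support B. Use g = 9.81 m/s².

Sum moments about support A (its reaction then has zero moment arm).
Beam weight: 19 × 9.81 = 186.4 N down at 3.9 m → arm 3.9 m, τ = 186.4 × 3.9 = 727 N·m clockwise.
Bucket of sand: 18 × 9.81 = 176.6 N down at 2.1 m → arm 2.1 m, τ = 176.6 × 2.1 = 370.9 N·m clockwise.
Sack of grain: 28 × 9.81 = 274.7 N down at 4.7 m → arm 4.7 m, τ = 274.7 × 4.7 = 1291 N·m clockwise.
Battery pack: 26 × 9.81 = 255.1 N down at 1.5 m → arm 1.5 m, τ = 255.1 × 1.5 = 382.6 N·m clockwise.
Paint can: 5.1 × 9.81 = 50.03 N down at 2.8 m → arm 2.8 m, τ = 50.03 × 2.8 = 140.1 N·m clockwise.
Net load moment about support A = 2912 N·m clockwise.
Reaction R at support B is upward at 5.7 m, arm 5.7 m → moment R × 5.7 counterclockwise.
Στ = 0 ⇒ R × 5.7 = 2912 ⇒ R = 511 N.

R_B ≈ 511 N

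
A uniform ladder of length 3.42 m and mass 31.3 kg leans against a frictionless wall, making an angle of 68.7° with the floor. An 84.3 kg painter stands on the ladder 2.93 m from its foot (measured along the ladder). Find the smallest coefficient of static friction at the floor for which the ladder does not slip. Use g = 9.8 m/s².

Taking torques about the foot of the ladder:
Ladder weight 31.3×9.8 = 306.7 N acts at 1.71 m along the ladder; its horizontal arm is 1.71·cos68.7° = 0.6212 m → τ = 190.5 N·m clockwise.
Painter: 84.3×9.8 = 826.1 N at 2.93 m → arm 1.064 m → τ = 879 N·m clockwise.
Wall normal N acts horizontally at the top; its moment arm is the height L sinθ = 3.42·sin68.7° = 3.186 m, counterclockwise.
Στ = 0 ⇒ N × 3.186 = 1070 ⇒ N = 335.8 N.
ΣFx = 0 ⇒ f = N_wall = 335.8 N. ΣFy = 0 ⇒ N_floor = 1133 N.
μ_min = f / N_floor = 335.8 / 1133 = 0.296.

μ_min ≈ 0.296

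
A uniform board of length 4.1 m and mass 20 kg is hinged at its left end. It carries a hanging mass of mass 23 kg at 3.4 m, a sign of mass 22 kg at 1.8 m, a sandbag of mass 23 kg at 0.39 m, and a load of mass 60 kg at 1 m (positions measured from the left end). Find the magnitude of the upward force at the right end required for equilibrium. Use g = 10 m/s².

F ≈ 556 N

About the left end:
Beam weight: 20 × 10 = 200 N down at 2.05 m → arm 2.05 m, τ = 200 × 2.05 = 410 N·m clockwise.
Hanging mass: 23 × 10 = 230 N down at 3.4 m → arm 3.4 m, τ = 230 × 3.4 = 782 N·m clockwise.
Sign: 22 × 10 = 220 N down at 1.8 m → arm 1.8 m, τ = 220 × 1.8 = 396 N·m clockwise.
Sandbag: 23 × 10 = 230 N down at 0.39 m → arm 0.39 m, τ = 230 × 0.39 = 89.7 N·m clockwise.
Load: 60 × 10 = 600 N down at 1 m → arm 1 m, τ = 600 × 1 = 600 N·m clockwise.
Net moment of the loads = 2278 N·m clockwise.
The upward force F acts at the right end, arm 4.1 m, giving F × 4.1 counterclockwise.
Στ = 0 ⇒ F × 4.1 = 2278 ⇒ F = 2278 / 4.1 = 556 N.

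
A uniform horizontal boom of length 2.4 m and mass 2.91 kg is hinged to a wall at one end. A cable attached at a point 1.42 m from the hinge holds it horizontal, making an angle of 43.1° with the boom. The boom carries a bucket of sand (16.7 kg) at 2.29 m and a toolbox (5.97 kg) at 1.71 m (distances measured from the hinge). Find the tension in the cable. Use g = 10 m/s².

About the hinge:
Beam weight: 2.91 × 10 = 29.1 N down at 1.2 m → arm 1.2 m, τ = 29.1 × 1.2 = 34.92 N·m clockwise.
Bucket of sand: 16.7 × 10 = 167 N down at 2.29 m → arm 2.29 m, τ = 167 × 2.29 = 382.4 N·m clockwise.
Toolbox: 5.97 × 10 = 59.7 N down at 1.71 m → arm 1.71 m, τ = 59.7 × 1.71 = 102.1 N·m clockwise.
Total clockwise load moment = 519.4 N·m.
The cable tension T acts at 1.42 m; only its component perpendicular to the boom, T sinθ, produces torque. sin 43.1° = 0.6833.
Στ = 0 ⇒ T × 1.42 × 0.6833 = 519.4 ⇒ T = 519.4 / 0.9703 = 535 N.

T ≈ 535 N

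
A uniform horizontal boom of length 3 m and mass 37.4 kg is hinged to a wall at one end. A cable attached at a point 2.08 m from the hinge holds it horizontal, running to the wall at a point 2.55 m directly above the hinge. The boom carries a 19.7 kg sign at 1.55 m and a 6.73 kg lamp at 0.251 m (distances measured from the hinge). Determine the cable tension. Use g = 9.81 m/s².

T ≈ 538 N

Sum moments about the hinge (the unknown hinge reaction has zero arm there).
Beam weight: 37.4 × 9.81 = 366.9 N down at 1.5 m → arm 1.5 m, τ = 366.9 × 1.5 = 550.3 N·m clockwise.
Sign: 19.7 × 9.81 = 193.3 N down at 1.55 m → arm 1.55 m, τ = 193.3 × 1.55 = 299.6 N·m clockwise.
Lamp: 6.73 × 9.81 = 66.02 N down at 0.251 m → arm 0.251 m, τ = 66.02 × 0.251 = 16.57 N·m clockwise.
Total clockwise load moment = 866.5 N·m.
The cable tension T acts at 2.08 m; only its component perpendicular to the boom, T sinθ, produces torque. sinθ = h/√(h²+d²) = 2.55/√(2.55²+2.08²) = 0.7749.
Setting net torque to zero: T × 2.08 × 0.7749 = 866.5 → T = 866.5 / 1.612 = 538 N.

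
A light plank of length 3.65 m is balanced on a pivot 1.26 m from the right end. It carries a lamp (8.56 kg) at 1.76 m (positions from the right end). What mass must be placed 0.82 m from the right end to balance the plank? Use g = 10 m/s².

m ≈ 9.73 kg

About the pivot (at 1.26 m from the right end):
Lamp: 8.56 × 10 = 85.6 N down at 1.76 m → arm 0.5 m, τ = 85.6 × 0.5 = 42.8 N·m counterclockwise.
Net moment of known loads = 42.8 N·m counterclockwise.
An unknown mass m at 0.82 m has arm 0.44 m; its moment is m·g·0.44 clockwise.
Balancing moments: m × 10 × 0.44 = 42.8, giving m = 42.8 / (10 × 0.44) = 9.73 kg.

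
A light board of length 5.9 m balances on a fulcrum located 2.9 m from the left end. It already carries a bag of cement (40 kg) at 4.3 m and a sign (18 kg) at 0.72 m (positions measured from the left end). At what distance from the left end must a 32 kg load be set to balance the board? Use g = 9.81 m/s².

x ≈ 2.38 m from the left end

Sum moments about the fulcrum (at 2.9 m from the left end) (the support reaction has zero arm there).
Bag of cement: 40 × 9.81 = 392.4 N down at 4.3 m → arm 1.4 m, τ = 392.4 × 1.4 = 549.4 N·m clockwise.
Sign: 18 × 9.81 = 176.6 N down at 0.72 m → arm 2.18 m, τ = 176.6 × 2.18 = 385 N·m counterclockwise.
Net moment of existing loads = 164.4 N·m clockwise.
The load weighs 32 × 9.81 = 313.9 N and must supply an equal counterclockwise moment, so its lever arm about the fulcrum is 164.4 / 313.9 = 0.524 m.
That puts it at 2.9 − 0.524 = 2.38 m from the left end.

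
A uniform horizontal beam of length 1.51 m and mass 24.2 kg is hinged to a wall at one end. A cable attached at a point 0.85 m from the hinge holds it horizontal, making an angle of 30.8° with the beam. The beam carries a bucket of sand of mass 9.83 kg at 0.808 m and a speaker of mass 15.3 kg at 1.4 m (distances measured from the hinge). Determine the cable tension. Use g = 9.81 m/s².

Take moments about the hinge.
Beam weight: 24.2 × 9.81 = 237.4 N down at 0.755 m → arm 0.755 m, τ = 237.4 × 0.755 = 179.2 N·m clockwise.
Bucket of sand: 9.83 × 9.81 = 96.43 N down at 0.808 m → arm 0.808 m, τ = 96.43 × 0.808 = 77.92 N·m clockwise.
Speaker: 15.3 × 9.81 = 150.1 N down at 1.4 m → arm 1.4 m, τ = 150.1 × 1.4 = 210.1 N·m clockwise.
Total clockwise load moment = 467.2 N·m.
The cable tension T acts at 0.85 m; only its component perpendicular to the beam, T sinθ, produces torque. sin 30.8° = 0.512.
Balancing moments: T × 0.85 × 0.512 = 467.2, giving T = 467.2 / 0.4352 = 1070 N.

T ≈ 1070 N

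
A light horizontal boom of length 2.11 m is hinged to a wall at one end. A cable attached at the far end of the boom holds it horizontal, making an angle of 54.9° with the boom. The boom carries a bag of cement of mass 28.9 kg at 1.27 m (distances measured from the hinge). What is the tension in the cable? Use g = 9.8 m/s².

Taking torques about the hinge:
Bag of cement: 28.9 × 9.8 = 283.2 N down at 1.27 m → arm 1.27 m, τ = 283.2 × 1.27 = 359.7 N·m clockwise.
Total clockwise load moment = 359.7 N·m.
The cable tension T acts at 2.11 m; only its component perpendicular to the boom, T sinθ, produces torque. sin 54.9° = 0.8181.
Balancing moments: T × 2.11 × 0.8181 = 359.7, giving T = 359.7 / 1.726 = 208 N.

T ≈ 208 N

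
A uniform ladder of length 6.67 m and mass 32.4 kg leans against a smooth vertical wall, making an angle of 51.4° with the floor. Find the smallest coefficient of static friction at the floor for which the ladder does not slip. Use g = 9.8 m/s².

μ_min ≈ 0.399

Sum moments about the foot of the ladder (the floor normal and friction both act there and drop out).
Ladder weight 32.4×9.8 = 317.5 N acts at 3.335 m along the ladder; its horizontal arm is 3.335·cos51.4° = 2.081 m → τ = 660.7 N·m clockwise.
Wall normal N acts horizontally at the top; its moment arm is the height L sinθ = 6.67·sin51.4° = 5.213 m, counterclockwise.
Balancing moments: N × 5.213 = 660.7, giving N = 126.7 N.
ΣFx = 0 ⇒ f = N_wall = 126.7 N. ΣFy = 0 ⇒ N_floor = 317.5 N.
μ_min = f / N_floor = 126.7 / 317.5 = 0.399.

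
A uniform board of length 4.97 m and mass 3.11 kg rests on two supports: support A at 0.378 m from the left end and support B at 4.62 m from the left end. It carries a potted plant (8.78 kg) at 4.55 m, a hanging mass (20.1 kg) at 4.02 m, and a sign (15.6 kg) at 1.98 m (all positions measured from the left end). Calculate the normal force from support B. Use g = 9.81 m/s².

R_B ≈ 327 N

Sum moments about support A (its reaction then has zero moment arm).
Beam weight: 3.11 × 9.81 = 30.51 N down at 2.485 m → arm 2.107 m, τ = 30.51 × 2.107 = 64.28 N·m clockwise.
Potted plant: 8.78 × 9.81 = 86.13 N down at 4.55 m → arm 4.172 m, τ = 86.13 × 4.172 = 359.3 N·m clockwise.
Hanging mass: 20.1 × 9.81 = 197.2 N down at 4.02 m → arm 3.642 m, τ = 197.2 × 3.642 = 718.2 N·m clockwise.
Sign: 15.6 × 9.81 = 153 N down at 1.98 m → arm 1.602 m, τ = 153 × 1.602 = 245.1 N·m clockwise.
Net load moment about support A = 1387 N·m clockwise.
Reaction R at support B is upward at 4.62 m, arm 4.242 m → moment R × 4.242 counterclockwise.
For rotational equilibrium, R × 4.242 = 1387, so R = 327 N.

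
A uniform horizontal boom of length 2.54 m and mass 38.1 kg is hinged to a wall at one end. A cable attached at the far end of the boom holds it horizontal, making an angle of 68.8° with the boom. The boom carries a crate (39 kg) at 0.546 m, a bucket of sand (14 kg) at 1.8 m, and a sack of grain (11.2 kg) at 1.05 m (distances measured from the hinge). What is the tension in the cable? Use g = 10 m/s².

T ≈ 450 N

Choose the hinge as the axis so the unknown hinge reaction has zero arm there.
Beam weight: 38.1 × 10 = 381 N down at 1.27 m → arm 1.27 m, τ = 381 × 1.27 = 483.9 N·m clockwise.
Crate: 39 × 10 = 390 N down at 0.546 m → arm 0.546 m, τ = 390 × 0.546 = 212.9 N·m clockwise.
Bucket of sand: 14 × 10 = 140 N down at 1.8 m → arm 1.8 m, τ = 140 × 1.8 = 252 N·m clockwise.
Sack of grain: 11.2 × 10 = 112 N down at 1.05 m → arm 1.05 m, τ = 112 × 1.05 = 117.6 N·m clockwise.
Total clockwise load moment = 1066 N·m.
The cable tension T acts at 2.54 m; only its component perpendicular to the boom, T sinθ, produces torque. sin 68.8° = 0.9323.
Balancing moments: T × 2.54 × 0.9323 = 1066, giving T = 1066 / 2.368 = 450 N.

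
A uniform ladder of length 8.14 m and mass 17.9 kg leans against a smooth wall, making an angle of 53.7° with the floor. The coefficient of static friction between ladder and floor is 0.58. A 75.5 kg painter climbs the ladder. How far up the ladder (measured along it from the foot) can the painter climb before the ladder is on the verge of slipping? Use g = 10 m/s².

Take moments about the foot of the ladder.
Ladder weight 17.9×10 = 179 N acts at 4.07 m along the ladder; its horizontal arm is 4.07·cos53.7° = 2.409 m → τ = 431.2 N·m clockwise.
Painter weight 75.5×10 = 755 N at distance d → arm d·cos53.7° → τ = 755·d·0.592 clockwise.
Wall normal N at the top has arm L sinθ = 6.56 m counterclockwise, so Στ = 0 gives N·6.56 = 431.2 + 447·d.
ΣFy = 0 ⇒ N_floor = 934 N, so the maximum friction is μ_s·N_floor = 0.58×934 = 541.7 N. ΣFx = 0 ⇒ N_wall = f, so at the slipping point N = 541.7 N.
Substituting: 541.7×6.56 = 431.2 + 447·d ⇒ d = (3554 − 431.2) / 447 = 6.99 m.

d ≈ 6.99 m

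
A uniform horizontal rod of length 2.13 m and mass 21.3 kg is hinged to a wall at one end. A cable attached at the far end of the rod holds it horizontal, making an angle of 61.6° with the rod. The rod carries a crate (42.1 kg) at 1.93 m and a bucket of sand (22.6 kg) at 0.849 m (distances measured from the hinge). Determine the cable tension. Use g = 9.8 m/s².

Sum moments about the hinge (the unknown hinge reaction has zero arm there).
Beam weight: 21.3 × 9.8 = 208.7 N down at 1.065 m → arm 1.065 m, τ = 208.7 × 1.065 = 222.3 N·m clockwise.
Crate: 42.1 × 9.8 = 412.6 N down at 1.93 m → arm 1.93 m, τ = 412.6 × 1.93 = 796.3 N·m clockwise.
Bucket of sand: 22.6 × 9.8 = 221.5 N down at 0.849 m → arm 0.849 m, τ = 221.5 × 0.849 = 188.1 N·m clockwise.
Total clockwise load moment = 1207 N·m.
The cable tension T acts at 2.13 m; only its component perpendicular to the rod, T sinθ, produces torque. sin 61.6° = 0.8796.
Balancing moments: T × 2.13 × 0.8796 = 1207, giving T = 1207 / 1.874 = 644 N.

T ≈ 644 N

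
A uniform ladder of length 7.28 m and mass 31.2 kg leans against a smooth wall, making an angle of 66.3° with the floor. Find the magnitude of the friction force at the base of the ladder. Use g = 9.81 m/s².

f ≈ 67.2 N

Sum moments about the foot of the ladder (the floor normal and friction both act there and drop out).
Ladder weight 31.2×9.81 = 306.1 N acts at 3.64 m along the ladder; its horizontal arm is 3.64·cos66.3° = 1.463 m → τ = 447.8 N·m clockwise.
Wall normal N acts horizontally at the top; its moment arm is the height L sinθ = 7.28·sin66.3° = 6.666 m, counterclockwise.
For rotational equilibrium, N × 6.666 = 447.8, so N = 67.2 N.
ΣFx = 0: friction at the foot balances the wall's push, so f = N_wall = 67.2 N.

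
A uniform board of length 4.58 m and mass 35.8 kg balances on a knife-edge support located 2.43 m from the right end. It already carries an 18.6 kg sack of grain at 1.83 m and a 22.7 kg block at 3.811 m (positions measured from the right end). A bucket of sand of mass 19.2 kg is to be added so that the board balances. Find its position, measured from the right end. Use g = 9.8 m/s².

x ≈ 1.64 m from the right end

About the knife-edge support (at 2.43 m from the right end):
Beam weight: 35.8 × 9.8 = 350.8 N down at 2.29 m → arm 0.14 m, τ = 350.8 × 0.14 = 49.11 N·m clockwise.
Sack of grain: 18.6 × 9.8 = 182.3 N down at 1.83 m → arm 0.6 m, τ = 182.3 × 0.6 = 109.4 N·m clockwise.
Block: 22.7 × 9.8 = 222.5 N down at 3.811 m → arm 1.381 m, τ = 222.5 × 1.381 = 307.3 N·m counterclockwise.
Net moment of existing loads = 148.8 N·m counterclockwise.
The bucket of sand weighs 19.2 × 9.8 = 188.2 N and must supply an equal clockwise moment, so its lever arm about the knife-edge support is 148.8 / 188.2 = 0.791 m.
That puts it at 2.43 − 0.791 = 1.64 m from the right end.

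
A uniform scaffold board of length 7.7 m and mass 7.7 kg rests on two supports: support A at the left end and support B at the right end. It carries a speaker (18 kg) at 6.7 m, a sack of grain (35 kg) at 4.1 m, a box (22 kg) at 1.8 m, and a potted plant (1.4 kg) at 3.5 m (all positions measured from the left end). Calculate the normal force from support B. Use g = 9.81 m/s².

Take moments about support A.
Beam weight: 7.7 × 9.81 = 75.54 N down at 3.85 m → arm 3.85 m, τ = 75.54 × 3.85 = 290.8 N·m clockwise.
Speaker: 18 × 9.81 = 176.6 N down at 6.7 m → arm 6.7 m, τ = 176.6 × 6.7 = 1183 N·m clockwise.
Sack of grain: 35 × 9.81 = 343.4 N down at 4.1 m → arm 4.1 m, τ = 343.4 × 4.1 = 1408 N·m clockwise.
Box: 22 × 9.81 = 215.8 N down at 1.8 m → arm 1.8 m, τ = 215.8 × 1.8 = 388.4 N·m clockwise.
Potted plant: 1.4 × 9.81 = 13.73 N down at 3.5 m → arm 3.5 m, τ = 13.73 × 3.5 = 48.05 N·m clockwise.
Net load moment about support A = 3318 N·m clockwise.
Reaction R at support B is upward at 7.7 m, arm 7.7 m → moment R × 7.7 counterclockwise.
For rotational equilibrium, R × 7.7 = 3318, so R = 431 N.

R_B ≈ 431 N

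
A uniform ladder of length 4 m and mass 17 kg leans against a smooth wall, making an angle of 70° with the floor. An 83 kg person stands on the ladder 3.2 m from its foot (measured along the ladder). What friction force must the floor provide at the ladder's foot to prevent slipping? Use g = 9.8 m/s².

f ≈ 267 N

About the foot of the ladder:
Ladder weight 17×9.8 = 166.6 N acts at 2 m along the ladder; its horizontal arm is 2·cos70° = 0.684 m → τ = 114 N·m clockwise.
Person: 83×9.8 = 813.4 N at 3.2 m → arm 1.094 m → τ = 889.9 N·m clockwise.
Wall normal N acts horizontally at the top; its moment arm is the height L sinθ = 4·sin70° = 3.759 m, counterclockwise.
Στ = 0 ⇒ N × 3.759 = 1004 ⇒ N = 267 N.
ΣFx = 0: friction at the foot balances the wall's push, so f = N_wall = 267 N.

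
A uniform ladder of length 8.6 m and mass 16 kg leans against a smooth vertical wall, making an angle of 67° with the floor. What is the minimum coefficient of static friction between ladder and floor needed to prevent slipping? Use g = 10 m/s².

About the foot of the ladder:
Ladder weight 16×10 = 160 N acts at 4.3 m along the ladder; its horizontal arm is 4.3·cos67° = 1.68 m → τ = 268.8 N·m clockwise.
Wall normal N acts horizontally at the top; its moment arm is the height L sinθ = 8.6·sin67° = 7.916 m, counterclockwise.
Στ = 0 ⇒ N × 7.916 = 268.8 ⇒ N = 33.96 N.
ΣFx = 0 ⇒ f = N_wall = 33.96 N. ΣFy = 0 ⇒ N_floor = 160 N.
μ_min = f / N_floor = 33.96 / 160 = 0.212.

μ_min ≈ 0.212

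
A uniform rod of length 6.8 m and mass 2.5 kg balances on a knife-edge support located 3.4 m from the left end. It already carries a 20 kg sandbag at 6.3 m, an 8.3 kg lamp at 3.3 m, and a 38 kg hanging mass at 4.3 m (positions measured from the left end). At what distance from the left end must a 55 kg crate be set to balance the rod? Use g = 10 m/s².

Sum moments about the knife-edge support (at 3.4 m from the left end) (the support reaction has zero arm there).
Beam weight: acts at the knife-edge support, moment arm 0 → no torque.
Sandbag: 20 × 10 = 200 N down at 6.3 m → arm 2.9 m, τ = 200 × 2.9 = 580 N·m clockwise.
Lamp: 8.3 × 10 = 83 N down at 3.3 m → arm 0.1 m, τ = 83 × 0.1 = 8.3 N·m counterclockwise.
Hanging mass: 38 × 10 = 380 N down at 4.3 m → arm 0.9 m, τ = 380 × 0.9 = 342 N·m clockwise.
Net moment of existing loads = 913.7 N·m clockwise.
The crate weighs 55 × 10 = 550 N and must supply an equal counterclockwise moment, so its lever arm about the knife-edge support is 913.7 / 550 = 1.66 m.
That puts it at 3.4 − 1.66 = 1.74 m from the left end.

x ≈ 1.74 m from the left end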